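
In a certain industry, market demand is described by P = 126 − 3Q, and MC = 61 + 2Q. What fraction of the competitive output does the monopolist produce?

Monopoly sets MR = MC: 126 − 6Q = 61 + 2Q ⇒ Q = 8.125, P = 126 − 3·8.125 = 101.625.
Competitive equilibrium sets price equal to marginal cost: 126 − 3Q = 61 + 2Q, so Q = 13 and P = 87.
Ratio Q_m/Q_c = 8.125/13 = 0.625.

Q_m/Q_c = 0.625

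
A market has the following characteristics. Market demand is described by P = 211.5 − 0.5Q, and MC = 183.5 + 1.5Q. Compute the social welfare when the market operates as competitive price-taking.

Under competition P = MC: 211.5 − 0.5Q = 183.5 + 1.5Q ⇒ Q = 14, P = 204.5.
CS = ½·(211.5 − 204.5)·14 = 49; PS = (204.5·14 − 183.5·14 − ½·1.5·14²) = 147; TS = 196.

TS = 196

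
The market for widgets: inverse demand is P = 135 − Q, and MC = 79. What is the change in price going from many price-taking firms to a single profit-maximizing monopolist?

Perfect competition: P = MC = 79, so 135 − Q = 79 and Q = 56.
The monopolist equates marginal revenue to marginal cost: 135 − 2Q = 79, so Q = 28. From demand, P = 107.
Change in price: 107 − 79 = 28.

P rises by 28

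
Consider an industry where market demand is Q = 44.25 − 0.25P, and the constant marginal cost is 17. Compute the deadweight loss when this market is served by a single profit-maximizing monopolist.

Inverting demand: P = 177 − 4Q.
Perfect competition: P = MC = 17, so 177 − 4Q = 17 and Q = 40.
A monopolist chooses Q where MR = MC. MR = 177 − 8Q; setting this equal to 17 gives Q = 20 and P = 97.
DWL is the triangle between Q = 20 and Q = 40: ½·(40 − 20)·(97 − 17) = 800.

DWL = 800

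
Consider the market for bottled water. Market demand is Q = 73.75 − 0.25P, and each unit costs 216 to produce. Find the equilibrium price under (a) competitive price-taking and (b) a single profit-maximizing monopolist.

Inverting demand: P = 295 − 4Q.
Competitive firms price at marginal cost: P = 216, giving Q = 19.75.
A monopolist chooses Q where MR = MC. MR = 295 − 8Q; setting this equal to 216 gives Q = 9.875 and P = 255.5.

Competition: P = 216; Monopoly: P = 255.5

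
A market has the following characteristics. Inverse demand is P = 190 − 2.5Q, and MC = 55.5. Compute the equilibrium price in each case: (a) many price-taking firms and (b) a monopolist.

Competition: P = 55.5; Monopoly: P = 122.75

Competitive firms price at marginal cost: P = 55.5, giving Q = 53.8.
A monopolist chooses Q where MR = MC. MR = 190 − 5Q; setting this equal to 55.5 gives Q = 26.9 and P = 122.75.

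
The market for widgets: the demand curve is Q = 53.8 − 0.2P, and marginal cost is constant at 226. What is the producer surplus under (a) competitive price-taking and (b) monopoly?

Inverting demand: P = 269 − 5Q.
Under competition P = MC = 226, so Q = (269 − 226)/5 = 8.6.
PS = (226 − 226)·8.6 = 0.
The monopolist equates marginal revenue to marginal cost: 269 − 10Q = 226, so Q = 4.3. From demand, P = 247.5.
PS = (247.5 − 226)·4.3 = 92.45.

Competition: PS = 0; Monopoly: PS = 92.45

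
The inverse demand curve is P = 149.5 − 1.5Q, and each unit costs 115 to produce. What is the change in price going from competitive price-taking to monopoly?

Perfect competition: P = MC = 115, so 149.5 − 1.5Q = 115 and Q = 23.
Monopoly sets MR = MC: 149.5 − 3Q = 115 ⇒ Q = 11.5, P = 149.5 − 1.5·11.5 = 132.25.
Change in price: 132.25 − 115 = 17.25.

P rises by 17.25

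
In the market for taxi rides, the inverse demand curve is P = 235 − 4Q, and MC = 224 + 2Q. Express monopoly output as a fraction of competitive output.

A monopolist chooses Q where MR = MC. MR = 235 − 8Q; setting this equal to 224 + 2Q gives Q = 1.1 and P = 230.6.
Competitive equilibrium sets price equal to marginal cost: 235 − 4Q = 224 + 2Q, so Q = 11/6 and P = 683/3.
Ratio Q_m/Q_c = 1.1/(11/6) = 0.6.

Q_m/Q_c = 0.6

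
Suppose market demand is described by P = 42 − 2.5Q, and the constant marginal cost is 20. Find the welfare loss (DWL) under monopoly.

Under competition P = MC = 20, so Q = (42 − 20)/2.5 = 8.8.
The monopolist equates marginal revenue to marginal cost: 42 − 5Q = 20, so Q = 4.4. From demand, P = 31.
DWL is the triangle between Q = 4.4 and Q = 8.8: ½·(8.8 − 4.4)·(31 − 20) = 24.2.

DWL = 24.2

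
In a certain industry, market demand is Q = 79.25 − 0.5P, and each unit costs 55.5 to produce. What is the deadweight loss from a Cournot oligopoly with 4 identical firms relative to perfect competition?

DWL = 106.09

Inverting demand: P = 158.5 − 2Q.
Perfect competition: P = MC = 55.5, so 158.5 − 2Q = 55.5 and Q = 51.5.
In a 4-firm Cournot equilibrium, symmetry and the first-order condition give q = (158.5 − 55.5)/(10) = 10.3. So Q = 41.2 and P = 76.1.
DWL is the triangle between Q = 41.2 and Q = 51.5: ½·(51.5 − 41.2)·(76.1 − 55.5) = 106.09.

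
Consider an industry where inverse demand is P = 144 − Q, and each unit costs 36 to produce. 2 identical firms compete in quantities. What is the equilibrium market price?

With 2 symmetric Cournot firms, each firm's FOC gives 144 − 3q = 36, so q = 36, Q = 2·36 = 72, and P = 72.

P = 72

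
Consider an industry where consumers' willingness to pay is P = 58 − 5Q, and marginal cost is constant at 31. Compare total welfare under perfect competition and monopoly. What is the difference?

Perfect competition: P = MC = 31, so 58 − 5Q = 31 and Q = 5.4.
CS = ½·(58 − 31)·5.4 = 72.9; PS = (31 − 31)·5.4 = 0; TS = 72.9.
Monopoly sets MR = MC: 58 − 10Q = 31 ⇒ Q = 2.7, P = 58 − 5·2.7 = 44.5.
CS = ½·(58 − 44.5)·2.7 = 18.225; PS = (44.5 − 31)·2.7 = 36.45; TS = 54.675.
Change in total welfare: 54.675 − 72.9 = −18.225.

TS falls by 18.225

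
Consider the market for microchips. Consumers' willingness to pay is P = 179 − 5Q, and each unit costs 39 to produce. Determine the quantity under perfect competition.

Q = 28

Perfect competition: P = MC = 39, so 179 − 5Q = 39 and Q = 28.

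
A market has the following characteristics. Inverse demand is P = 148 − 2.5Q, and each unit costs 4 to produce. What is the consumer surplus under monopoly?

CS = 1036.8

Monopoly sets MR = MC: 148 − 5Q = 4 ⇒ Q = 28.8, P = 148 − 2.5·28.8 = 76.
CS = ½·(148 − 76)·28.8 = 1036.8.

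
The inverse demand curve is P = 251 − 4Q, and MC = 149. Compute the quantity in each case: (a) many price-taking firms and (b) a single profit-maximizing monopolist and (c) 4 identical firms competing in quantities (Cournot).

Competition: Q = 25.5; Monopoly: Q = 12.75; Cournot: Q = 20.4

Perfect competition: P = MC = 149, so 251 − 4Q = 149 and Q = 25.5.
The monopolist equates marginal revenue to marginal cost: 251 − 8Q = 149, so Q = 12.75. From demand, P = 200.
With 4 symmetric Cournot firms, each firm's FOC gives 251 − 20q = 149, so q = 5.1, Q = 4·5.1 = 20.4, and P = 169.4.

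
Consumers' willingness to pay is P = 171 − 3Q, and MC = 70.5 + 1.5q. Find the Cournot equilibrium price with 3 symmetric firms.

In a 3-firm Cournot equilibrium, symmetry and the first-order condition give q = (171 − 70.5)/(13.5) = 67/9. So Q = 67/3 and P = 104.

P = 104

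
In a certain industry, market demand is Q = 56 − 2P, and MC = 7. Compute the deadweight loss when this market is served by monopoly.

DWL = 110.25

Inverting demand: P = 28 − 0.5Q.
Perfect competition: P = MC = 7, so 28 − 0.5Q = 7 and Q = 42.
The monopolist equates marginal revenue to marginal cost: 28 − Q = 7, so Q = 21. From demand, P = 17.5.
DWL is the triangle between Q = 21 and Q = 42: ½·(42 − 21)·(17.5 − 7) = 110.25.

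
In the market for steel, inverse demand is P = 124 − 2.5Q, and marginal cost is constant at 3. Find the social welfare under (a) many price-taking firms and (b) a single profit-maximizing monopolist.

Competitive firms price at marginal cost: P = 3, giving Q = 48.4.
CS = ½·(124 − 3)·48.4 = 2928.2; PS = (3 − 3)·48.4 = 0; TS = 2928.2.
The monopolist equates marginal revenue to marginal cost: 124 − 5Q = 3, so Q = 24.2. From demand, P = 63.5.
CS = ½·(124 − 63.5)·24.2 = 732.05; PS = (63.5 − 3)·24.2 = 1464.1; TS = 2196.15.

Competition: TS = 2928.2; Monopoly: TS = 2196.15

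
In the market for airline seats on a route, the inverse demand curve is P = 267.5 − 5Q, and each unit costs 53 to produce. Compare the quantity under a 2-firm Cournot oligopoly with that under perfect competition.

Cournot: Q = 28.6; Competition: Q = 42.9

With 2 symmetric Cournot firms, each firm's FOC gives 267.5 − 15q = 53, so q = 14.3, Q = 2·14.3 = 28.6, and P = 124.5.
Perfect competition: P = MC = 53, so 267.5 − 5Q = 53 and Q = 42.9.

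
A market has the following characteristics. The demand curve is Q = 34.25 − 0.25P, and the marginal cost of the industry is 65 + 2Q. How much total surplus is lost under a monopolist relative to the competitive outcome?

Inverting demand: P = 137 − 4Q.
Competitive equilibrium sets price equal to marginal cost: 137 − 4Q = 65 + 2Q, so Q = 12 and P = 89.
The monopolist equates marginal revenue to marginal cost: 137 − 8Q = 65 + 2Q, so Q = 7.2. From demand, P = 108.2.
CS = ½·(137 − 89)·12 = 288; PS = (89·12 − 65·12 − ½·2·12²) = 144; TS = 432.
CS = ½·(137 − 108.2)·7.2 = 103.68; PS = (108.2·7.2 − 65·7.2 − ½·2·7.2²) = 259.2; TS = 362.88.
DWL = 432 − 362.88 = 69.12.

DWL = 69.12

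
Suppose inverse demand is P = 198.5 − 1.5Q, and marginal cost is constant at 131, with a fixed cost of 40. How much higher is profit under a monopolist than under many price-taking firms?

Competitive firms price at marginal cost: P = 131, giving Q = 45.
Profit = (131 − 131)·45 − 40 = −40.
A monopolist chooses Q where MR = MC. MR = 198.5 − 3Q; setting this equal to 131 gives Q = 22.5 and P = 164.75.
Profit = (164.75 − 131)·22.5 − 40 = 719.375.
Change in profit: 719.375 − −40 = 759.375.

Profit rises by 759.375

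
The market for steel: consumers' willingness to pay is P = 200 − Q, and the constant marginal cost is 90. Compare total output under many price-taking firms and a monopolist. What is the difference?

Q falls by 55

Under competition P = MC = 90, so Q = (200 − 90)/1 = 110.
A monopolist chooses Q where MR = MC. MR = 200 − 2Q; setting this equal to 90 gives Q = 55 and P = 145.
Change in total output: 55 − 110 = −55.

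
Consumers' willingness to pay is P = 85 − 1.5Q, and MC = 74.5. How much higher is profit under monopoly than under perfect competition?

Profit rises by 18.375

Competitive firms price at marginal cost: P = 74.5, giving Q = 7.
Profit = (74.5 − 74.5)·7 = 0.
Monopoly sets MR = MC: 85 − 3Q = 74.5 ⇒ Q = 3.5, P = 85 − 1.5·3.5 = 79.75.
Profit = (79.75 − 74.5)·3.5 = 18.375.
Change in profit: 18.375 − 0 = 18.375.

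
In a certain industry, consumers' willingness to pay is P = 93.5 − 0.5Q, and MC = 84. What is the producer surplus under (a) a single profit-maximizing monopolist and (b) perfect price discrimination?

Monopoly sets MR = MC: 93.5 − Q = 84 ⇒ Q = 9.5, P = 93.5 − 0.5·9.5 = 88.75.
PS = (88.75 − 84)·9.5 = 45.125.
With perfect price discrimination, output is the efficient level Q = 19 (where demand meets MC), but every buyer pays their willingness to pay: CS = 0 and PS = total surplus.
PS = ½·(93.5 − 84)·19 = 90.25.

Monopoly: PS = 45.125; Perfect PD: PS = 90.25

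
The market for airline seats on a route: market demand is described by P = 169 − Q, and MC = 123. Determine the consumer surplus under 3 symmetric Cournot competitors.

CS = 595.125

In a 3-firm Cournot equilibrium, symmetry and the first-order condition give q = (169 − 123)/(4) = 11.5. So Q = 34.5 and P = 134.5.
CS = ½·(169 − 134.5)·34.5 = 595.125.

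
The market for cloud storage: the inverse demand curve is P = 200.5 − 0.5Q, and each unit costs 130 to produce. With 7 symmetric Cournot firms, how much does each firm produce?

q_i = 17.625

In a 7-firm Cournot equilibrium, symmetry and the first-order condition give q = (200.5 − 130)/(4) = 17.625. So Q = 123.375 and P = 2221/16.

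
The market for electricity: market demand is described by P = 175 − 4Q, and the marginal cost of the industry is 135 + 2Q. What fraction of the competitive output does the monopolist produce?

Monopoly sets MR = MC: 175 − 8Q = 135 + 2Q ⇒ Q = 4, P = 175 − 4·4 = 159.
Competitive equilibrium sets price equal to marginal cost: 175 − 4Q = 135 + 2Q, so Q = 20/3 and P = 445/3.
Ratio Q_m/Q_c = 4/(20/3) = 0.6.

Q_m/Q_c = 0.6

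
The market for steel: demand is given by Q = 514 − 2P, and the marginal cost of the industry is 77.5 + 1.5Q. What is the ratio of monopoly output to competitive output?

Inverting demand: P = 257 − 0.5Q.
The monopolist equates marginal revenue to marginal cost: 257 − Q = 77.5 + 1.5Q, so Q = 71.8. From demand, P = 221.1.
Under competition P = MC: 257 − 0.5Q = 77.5 + 1.5Q ⇒ Q = 89.75, P = 212.125.
Ratio Q_m/Q_c = 71.8/89.75 = 0.8.

Q_m/Q_c = 0.8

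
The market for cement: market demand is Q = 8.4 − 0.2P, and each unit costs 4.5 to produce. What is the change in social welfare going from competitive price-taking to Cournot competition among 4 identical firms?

Inverting demand: P = 42 − 5Q.
Perfect competition: P = MC = 4.5, so 42 − 5Q = 4.5 and Q = 7.5.
CS = ½·(42 − 4.5)·7.5 = 140.625; PS = (4.5 − 4.5)·7.5 = 0; TS = 140.625.
With 4 symmetric Cournot firms, each firm's FOC gives 42 − 25q = 4.5, so q = 1.5, Q = 4·1.5 = 6, and P = 12.
CS = ½·(42 − 12)·6 = 90; PS = (12 − 4.5)·6 = 45; TS = 135.
Change in social welfare: 135 − 140.625 = −5.625.

Social welfare falls by 5.625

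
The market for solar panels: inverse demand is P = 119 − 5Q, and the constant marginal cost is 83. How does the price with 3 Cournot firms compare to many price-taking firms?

Cournot: P = 92; Competition: P = 83

Cournot with 3 identical firms: the symmetric best-response condition is 119 − 20q = 83. Each firm produces q = 1.8, total output Q = 5.4, price P = 92.
Under competition P = MC = 83, so Q = (119 − 83)/5 = 7.2.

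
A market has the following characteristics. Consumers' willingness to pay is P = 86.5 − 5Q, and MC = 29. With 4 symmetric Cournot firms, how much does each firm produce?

With 4 symmetric Cournot firms, each firm's FOC gives 86.5 − 25q = 29, so q = 2.3, Q = 4·2.3 = 9.2, and P = 40.5.

q_i = 2.3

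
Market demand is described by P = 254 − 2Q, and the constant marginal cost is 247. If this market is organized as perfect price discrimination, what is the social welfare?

TS = 12.25

Under first-degree price discrimination the firm charges each unit its demand price and produces up to where P = MC, i.e. Q = 3.5. Consumer surplus is zero; producer surplus equals total surplus.
TS = 12.25 (equal to competitive TS).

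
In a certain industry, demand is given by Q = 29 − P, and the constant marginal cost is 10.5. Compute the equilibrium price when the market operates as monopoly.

Inverting demand: P = 29 − Q.
Monopoly sets MR = MC: 29 − 2Q = 10.5 ⇒ Q = 9.25, P = 29 − 9.25 = 19.75.

P = 19.75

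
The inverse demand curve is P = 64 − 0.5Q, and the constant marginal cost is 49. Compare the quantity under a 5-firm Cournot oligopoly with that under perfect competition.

Cournot: Q = 25; Competition: Q = 30

In a 5-firm Cournot equilibrium, symmetry and the first-order condition give q = (64 − 49)/(3) = 5. So Q = 25 and P = 51.5.
Perfect competition: P = MC = 49, so 64 − 0.5Q = 49 and Q = 30.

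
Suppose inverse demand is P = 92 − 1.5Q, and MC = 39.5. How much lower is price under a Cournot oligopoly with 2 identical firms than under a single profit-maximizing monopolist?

The monopolist equates marginal revenue to marginal cost: 92 − 3Q = 39.5, so Q = 17.5. From demand, P = 65.75.
Cournot with 2 identical firms: the symmetric best-response condition is 92 − 4.5q = 39.5. Each firm produces q = 35/3, total output Q = 70/3, price P = 57.
Change in price: 57 − 65.75 = −8.75.

Price falls by 8.75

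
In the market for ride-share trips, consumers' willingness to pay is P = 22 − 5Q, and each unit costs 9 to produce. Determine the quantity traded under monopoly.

Monopoly sets MR = MC: 22 − 10Q = 9 ⇒ Q = 1.3, P = 22 − 5·1.3 = 15.5.

Q = 1.3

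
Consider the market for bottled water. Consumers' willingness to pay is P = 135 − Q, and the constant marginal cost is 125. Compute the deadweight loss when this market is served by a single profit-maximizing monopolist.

DWL = 12.5

Under competition P = MC = 125, so Q = (135 − 125)/1 = 10.
The monopolist equates marginal revenue to marginal cost: 135 − 2Q = 125, so Q = 5. From demand, P = 130.
DWL is the triangle between Q = 5 and Q = 10: ½·(10 − 5)·(130 − 125) = 12.5.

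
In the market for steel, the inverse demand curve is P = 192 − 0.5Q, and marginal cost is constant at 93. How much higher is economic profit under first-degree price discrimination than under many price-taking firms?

Economic profit rises by 9801

Perfect competition: P = MC = 93, so 192 − 0.5Q = 93 and Q = 198.
Profit = (93 − 93)·198 = 0.
Under first-degree price discrimination the firm charges each unit its demand price and produces up to where P = MC, i.e. Q = 198. Consumer surplus is zero; producer surplus equals total surplus.
PS equals the full surplus area, 9801. Profit = 9801 = 9801.
Change in economic profit: 9801 − 0 = 9801.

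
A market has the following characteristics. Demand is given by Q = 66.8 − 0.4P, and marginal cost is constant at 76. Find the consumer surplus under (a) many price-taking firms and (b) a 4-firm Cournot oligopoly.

Competition: CS = 1656.2; Cournot: CS = 1059.968

Inverting demand: P = 167 − 2.5Q.
Perfect competition: P = MC = 76, so 167 − 2.5Q = 76 and Q = 36.4.
CS = ½·(167 − 76)·36.4 = 1656.2.
In a 4-firm Cournot equilibrium, symmetry and the first-order condition give q = (167 − 76)/(12.5) = 7.28. So Q = 29.12 and P = 94.2.
CS = ½·(167 − 94.2)·29.12 = 1059.968.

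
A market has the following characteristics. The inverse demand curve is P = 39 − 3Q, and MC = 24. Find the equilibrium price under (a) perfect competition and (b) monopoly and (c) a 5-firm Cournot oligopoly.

Competition: P = 24; Monopoly: P = 31.5; Cournot: P = 26.5

Competitive firms price at marginal cost: P = 24, giving Q = 5.
The monopolist equates marginal revenue to marginal cost: 39 − 6Q = 24, so Q = 2.5. From demand, P = 31.5.
With 5 symmetric Cournot firms, each firm's FOC gives 39 − 18q = 24, so q = 5/6, Q = 5·5/6 = 25/6, and P = 26.5.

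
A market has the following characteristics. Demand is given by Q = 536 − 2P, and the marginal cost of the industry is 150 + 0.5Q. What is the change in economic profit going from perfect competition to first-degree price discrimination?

Economic profit rises by 3481

Inverting demand: P = 268 − 0.5Q.
Competitive equilibrium sets price equal to marginal cost: 268 − 0.5Q = 150 + 0.5Q, so Q = 118 and P = 209.
Profit = 209·118 − (150·118 + ½·0.5·118²) = 3481.
A perfectly discriminating monopolist sells every unit with P(Q) ≥ MC(Q), so output equals the competitive quantity Q = 118. Each buyer pays their reservation price, so CS = 0 and the firm captures all surplus.
PS equals the full surplus area, 6962. Profit = 6962 = 6962.
Change in economic profit: 6962 − 3481 = 3481.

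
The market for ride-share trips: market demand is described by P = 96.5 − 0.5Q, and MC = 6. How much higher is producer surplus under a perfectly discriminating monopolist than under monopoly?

The monopolist equates marginal revenue to marginal cost: 96.5 − Q = 6, so Q = 90.5. From demand, P = 51.25.
PS = (51.25 − 6)·90.5 = 4095.125.
A perfectly discriminating monopolist sells every unit with P(Q) ≥ MC(Q), so output equals the competitive quantity Q = 181. Each buyer pays their reservation price, so CS = 0 and the firm captures all surplus.
PS = ½·(96.5 − 6)·181 = 8190.25.
Change in producer surplus: 8190.25 − 4095.125 = 4095.125.

PS rises by 4095.125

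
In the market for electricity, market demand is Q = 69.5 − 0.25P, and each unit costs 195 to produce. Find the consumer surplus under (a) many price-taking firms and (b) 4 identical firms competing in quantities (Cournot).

Competition: CS = 861.125; Cournot: CS = 551.12

Inverting demand: P = 278 − 4Q.
Competitive firms price at marginal cost: P = 195, giving Q = 20.75.
CS = ½·(278 − 195)·20.75 = 861.125.
With 4 symmetric Cournot firms, each firm's FOC gives 278 − 20q = 195, so q = 4.15, Q = 4·4.15 = 16.6, and P = 211.6.
CS = ½·(278 − 211.6)·16.6 = 551.12.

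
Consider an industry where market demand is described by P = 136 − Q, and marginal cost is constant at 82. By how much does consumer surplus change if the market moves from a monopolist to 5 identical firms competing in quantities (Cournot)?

A monopolist chooses Q where MR = MC. MR = 136 − 2Q; setting this equal to 82 gives Q = 27 and P = 109.
CS = ½·(136 − 109)·27 = 364.5.
Cournot with 5 identical firms: the symmetric best-response condition is 136 − 6q = 82. Each firm produces q = 9, total output Q = 45, price P = 91.
CS = ½·(136 − 91)·45 = 1012.5.
Change in consumer surplus: 1012.5 − 364.5 = 648.

CS rises by 648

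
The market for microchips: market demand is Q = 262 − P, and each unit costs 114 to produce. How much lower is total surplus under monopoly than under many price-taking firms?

Total surplus falls by 2738

Inverting demand: P = 262 − Q.
Under competition P = MC = 114, so Q = (262 − 114)/1 = 148.
CS = ½·(262 − 114)·148 = 10952; PS = (114 − 114)·148 = 0; TS = 10952.
Monopoly sets MR = MC: 262 − 2Q = 114 ⇒ Q = 74, P = 262 − 74 = 188.
CS = ½·(262 − 188)·74 = 2738; PS = (188 − 114)·74 = 5476; TS = 8214.
Change in total surplus: 8214 − 10952 = −2738.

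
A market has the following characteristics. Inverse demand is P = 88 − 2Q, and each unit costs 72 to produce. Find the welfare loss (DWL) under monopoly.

DWL = 16

Under competition P = MC = 72, so Q = (88 − 72)/2 = 8.
A monopolist chooses Q where MR = MC. MR = 88 − 4Q; setting this equal to 72 gives Q = 4 and P = 80.
DWL is the triangle between Q = 4 and Q = 8: ½·(8 − 4)·(80 − 72) = 16.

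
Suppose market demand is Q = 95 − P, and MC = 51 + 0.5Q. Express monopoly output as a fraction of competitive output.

Q_m/Q_c = 0.6

Inverting demand: P = 95 − Q.
The monopolist equates marginal revenue to marginal cost: 95 − 2Q = 51 + 0.5Q, so Q = 17.6. From demand, P = 77.4.
Competitive equilibrium sets price equal to marginal cost: 95 − Q = 51 + 0.5Q, so Q = 88/3 and P = 197/3.
Ratio Q_m/Q_c = 17.6/(88/3) = 0.6.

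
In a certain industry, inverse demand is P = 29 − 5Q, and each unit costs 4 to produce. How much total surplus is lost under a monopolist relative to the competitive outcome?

Competitive firms price at marginal cost: P = 4, giving Q = 5.
A monopolist chooses Q where MR = MC. MR = 29 − 10Q; setting this equal to 4 gives Q = 2.5 and P = 16.5.
DWL is the triangle between Q = 2.5 and Q = 5: ½·(5 − 2.5)·(16.5 − 4) = 15.625.

DWL = 15.625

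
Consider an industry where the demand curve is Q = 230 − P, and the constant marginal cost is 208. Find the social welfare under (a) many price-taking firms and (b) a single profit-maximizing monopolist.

Competition: TS = 242; Monopoly: TS = 181.5

Inverting demand: P = 230 − Q.
Perfect competition: P = MC = 208, so 230 − Q = 208 and Q = 22.
CS = ½·(230 − 208)·22 = 242; PS = (208 − 208)·22 = 0; TS = 242.
A monopolist chooses Q where MR = MC. MR = 230 − 2Q; setting this equal to 208 gives Q = 11 and P = 219.
CS = ½·(230 − 219)·11 = 60.5; PS = (219 − 208)·11 = 121; TS = 181.5.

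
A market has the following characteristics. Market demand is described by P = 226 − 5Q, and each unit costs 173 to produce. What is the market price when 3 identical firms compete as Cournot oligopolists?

P = 186.25

Cournot with 3 identical firms: the symmetric best-response condition is 226 − 20q = 173. Each firm produces q = 2.65, total output Q = 7.95, price P = 186.25.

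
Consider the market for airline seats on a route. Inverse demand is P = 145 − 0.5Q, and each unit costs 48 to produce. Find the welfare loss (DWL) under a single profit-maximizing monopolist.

Perfect competition: P = MC = 48, so 145 − 0.5Q = 48 and Q = 194.
Monopoly sets MR = MC: 145 − Q = 48 ⇒ Q = 97, P = 145 − 0.5·97 = 96.5.
DWL is the triangle between Q = 97 and Q = 194: ½·(194 − 97)·(96.5 − 48) = 2352.25.

DWL = 2352.25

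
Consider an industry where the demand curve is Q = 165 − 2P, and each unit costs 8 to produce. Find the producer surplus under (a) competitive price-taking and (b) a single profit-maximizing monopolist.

Competition: PS = 0; Monopoly: PS = 2775.125

Inverting demand: P = 82.5 − 0.5Q.
Competitive firms price at marginal cost: P = 8, giving Q = 149.
PS = (8 − 8)·149 = 0.
The monopolist equates marginal revenue to marginal cost: 82.5 − Q = 8, so Q = 74.5. From demand, P = 45.25.
PS = (45.25 − 8)·74.5 = 2775.125.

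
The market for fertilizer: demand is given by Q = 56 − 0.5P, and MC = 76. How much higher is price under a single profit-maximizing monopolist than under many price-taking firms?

Price rises by 18

Inverting demand: P = 112 − 2Q.
Competitive firms price at marginal cost: P = 76, giving Q = 18.
Monopoly sets MR = MC: 112 − 4Q = 76 ⇒ Q = 9, P = 112 − 2·9 = 94.
Change in price: 94 − 76 = 18.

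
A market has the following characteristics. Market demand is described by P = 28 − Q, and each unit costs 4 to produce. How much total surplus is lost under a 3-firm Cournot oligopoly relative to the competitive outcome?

DWL = 18

Perfect competition: P = MC = 4, so 28 − Q = 4 and Q = 24.
With 3 symmetric Cournot firms, each firm's FOC gives 28 − 4q = 4, so q = 6, Q = 3·6 = 18, and P = 10.
DWL is the triangle between Q = 18 and Q = 24: ½·(24 − 18)·(10 − 4) = 18.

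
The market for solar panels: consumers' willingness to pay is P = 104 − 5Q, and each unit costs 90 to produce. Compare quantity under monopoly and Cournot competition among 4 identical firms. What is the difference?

Q rises by 0.84

Monopoly sets MR = MC: 104 − 10Q = 90 ⇒ Q = 1.4, P = 104 − 5·1.4 = 97.
In a 4-firm Cournot equilibrium, symmetry and the first-order condition give q = (104 − 90)/(25) = 0.56. So Q = 2.24 and P = 92.8.
Change in quantity: 2.24 − 1.4 = 0.84.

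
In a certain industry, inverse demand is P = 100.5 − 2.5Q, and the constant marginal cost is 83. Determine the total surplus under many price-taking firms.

TS = 61.25

Competitive firms price at marginal cost: P = 83, giving Q = 7.
CS = ½·(100.5 − 83)·7 = 61.25; PS = (83 − 83)·7 = 0; TS = 61.25.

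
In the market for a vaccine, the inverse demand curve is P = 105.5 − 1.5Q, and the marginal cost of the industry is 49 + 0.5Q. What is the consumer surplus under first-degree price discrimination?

CS = 0

With perfect price discrimination, output is the efficient level Q = 28.25 (where demand meets MC), but every buyer pays their willingness to pay: CS = 0 and PS = total surplus.
CS = 0.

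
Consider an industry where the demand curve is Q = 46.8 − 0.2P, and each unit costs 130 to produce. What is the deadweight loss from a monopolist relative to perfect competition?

DWL = 270.4

Inverting demand: P = 234 − 5Q.
Competitive firms price at marginal cost: P = 130, giving Q = 20.8.
A monopolist chooses Q where MR = MC. MR = 234 − 10Q; setting this equal to 130 gives Q = 10.4 and P = 182.
DWL is the triangle between Q = 10.4 and Q = 20.8: ½·(20.8 − 10.4)·(182 − 130) = 270.4.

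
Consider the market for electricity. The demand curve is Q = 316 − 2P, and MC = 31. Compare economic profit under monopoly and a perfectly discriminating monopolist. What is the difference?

π rises by 8064.5

Inverting demand: P = 158 − 0.5Q.
The monopolist equates marginal revenue to marginal cost: 158 − Q = 31, so Q = 127. From demand, P = 94.5.
Profit = (94.5 − 31)·127 = 8064.5.
A perfectly discriminating monopolist sells every unit with P(Q) ≥ MC(Q), so output equals the competitive quantity Q = 254. Each buyer pays their reservation price, so CS = 0 and the firm captures all surplus.
PS equals the full surplus area, 16129. Profit = 16129 = 16129.
Change in economic profit: 16129 − 8064.5 = 8064.5.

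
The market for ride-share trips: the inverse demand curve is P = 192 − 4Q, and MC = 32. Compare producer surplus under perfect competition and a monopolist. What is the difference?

Perfect competition: P = MC = 32, so 192 − 4Q = 32 and Q = 40.
PS = (32 − 32)·40 = 0.
A monopolist chooses Q where MR = MC. MR = 192 − 8Q; setting this equal to 32 gives Q = 20 and P = 112.
PS = (112 − 32)·20 = 1600.
Change in producer surplus: 1600 − 0 = 1600.

Producer surplus rises by 1600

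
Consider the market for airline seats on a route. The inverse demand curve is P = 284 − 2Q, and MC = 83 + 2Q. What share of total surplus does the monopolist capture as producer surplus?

A monopolist chooses Q where MR = MC. MR = 284 − 4Q; setting this equal to 83 + 2Q gives Q = 33.5 and P = 217.
CS = ½·(284 − 217)·33.5 = 1122.25.
PS = P·Q − VC(Q) = 217·33.5 − (83·33.5 + ½·2·33.5²) = 3366.75.
Share captured = PS/TS = 3366.75/4489 = 0.75.

PS/TS = 0.75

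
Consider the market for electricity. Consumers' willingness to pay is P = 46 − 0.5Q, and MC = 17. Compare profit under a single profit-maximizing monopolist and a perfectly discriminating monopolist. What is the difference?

π rises by 420.5

The monopolist equates marginal revenue to marginal cost: 46 − Q = 17, so Q = 29. From demand, P = 31.5.
Profit = (31.5 − 17)·29 = 420.5.
Under first-degree price discrimination the firm charges each unit its demand price and produces up to where P = MC, i.e. Q = 58. Consumer surplus is zero; producer surplus equals total surplus.
PS equals the full surplus area, 841. Profit = 841 = 841.
Change in profit: 841 − 420.5 = 420.5.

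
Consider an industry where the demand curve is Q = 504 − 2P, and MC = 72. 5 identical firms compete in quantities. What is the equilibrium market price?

Inverting demand: P = 252 − 0.5Q.
With 5 symmetric Cournot firms, each firm's FOC gives 252 − 3q = 72, so q = 60, Q = 5·60 = 300, and P = 102.

P = 102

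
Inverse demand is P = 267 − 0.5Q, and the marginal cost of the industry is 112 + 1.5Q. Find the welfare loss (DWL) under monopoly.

DWL = 240.25

Under competition P = MC: 267 − 0.5Q = 112 + 1.5Q ⇒ Q = 77.5, P = 228.25.
A monopolist chooses Q where MR = MC. MR = 267 − Q; setting this equal to 112 + 1.5Q gives Q = 62 and P = 236.
CS = ½·(267 − 228.25)·77.5 = 24025/16; PS = (228.25·77.5 − 112·77.5 − ½·1.5·77.5²) = 72075/16; TS = 6006.25.
CS = ½·(267 − 236)·62 = 961; PS = (236·62 − 112·62 − ½·1.5·62²) = 4805; TS = 5766.
DWL = 6006.25 − 5766 = 240.25.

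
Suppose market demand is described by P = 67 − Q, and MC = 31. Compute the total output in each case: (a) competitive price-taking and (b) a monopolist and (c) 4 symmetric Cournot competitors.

Competitive firms price at marginal cost: P = 31, giving Q = 36.
Monopoly sets MR = MC: 67 − 2Q = 31 ⇒ Q = 18, P = 67 − 18 = 49.
In a 4-firm Cournot equilibrium, symmetry and the first-order condition give q = (67 − 31)/(5) = 7.2. So Q = 28.8 and P = 38.2.

Competition: Q = 36; Monopoly: Q = 18; Cournot: Q = 28.8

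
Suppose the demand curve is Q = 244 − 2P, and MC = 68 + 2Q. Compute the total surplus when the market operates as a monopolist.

TS = 567

Inverting demand: P = 122 − 0.5Q.
Monopoly sets MR = MC: 122 − Q = 68 + 2Q ⇒ Q = 18, P = 122 − 0.5·18 = 113.
CS = ½·(122 − 113)·18 = 81; PS = (113·18 − 68·18 − ½·2·18²) = 486; TS = 567.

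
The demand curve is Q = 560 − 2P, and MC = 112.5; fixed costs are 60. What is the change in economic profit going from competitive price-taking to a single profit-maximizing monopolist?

Inverting demand: P = 280 − 0.5Q.
Perfect competition: P = MC = 112.5, so 280 − 0.5Q = 112.5 and Q = 335.
Profit = (112.5 − 112.5)·335 − 60 = −60.
The monopolist equates marginal revenue to marginal cost: 280 − Q = 112.5, so Q = 167.5. From demand, P = 196.25.
Profit = (196.25 − 112.5)·167.5 − 60 = 13968.125.
Change in economic profit: 13968.125 − −60 = 14028.125.

π rises by 14028.125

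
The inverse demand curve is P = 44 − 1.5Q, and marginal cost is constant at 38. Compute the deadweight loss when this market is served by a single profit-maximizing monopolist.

Perfect competition: P = MC = 38, so 44 − 1.5Q = 38 and Q = 4.
The monopolist equates marginal revenue to marginal cost: 44 − 3Q = 38, so Q = 2. From demand, P = 41.
DWL is the triangle between Q = 2 and Q = 4: ½·(4 − 2)·(41 − 38) = 3.

DWL = 3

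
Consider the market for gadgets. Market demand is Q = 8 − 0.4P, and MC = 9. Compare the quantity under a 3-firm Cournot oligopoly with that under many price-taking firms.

Cournot: Q = 3.3; Competition: Q = 4.4

Inverting demand: P = 20 − 2.5Q.
With 3 symmetric Cournot firms, each firm's FOC gives 20 − 10q = 9, so q = 1.1, Q = 3·1.1 = 3.3, and P = 11.75.
Competitive firms price at marginal cost: P = 9, giving Q = 4.4.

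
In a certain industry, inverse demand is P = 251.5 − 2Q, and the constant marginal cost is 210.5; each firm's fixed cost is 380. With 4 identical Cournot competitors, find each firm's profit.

π_i = −346.38

In a 4-firm Cournot equilibrium, symmetry and the first-order condition give q = (251.5 − 210.5)/(10) = 4.1. So Q = 16.4 and P = 218.7.
Each firm's profit = (218.7 − 210.5)·4.1 − 380 = −346.38.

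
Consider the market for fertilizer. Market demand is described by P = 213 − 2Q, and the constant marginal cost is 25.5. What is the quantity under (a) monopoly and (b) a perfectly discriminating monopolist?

The monopolist equates marginal revenue to marginal cost: 213 − 4Q = 25.5, so Q = 46.875. From demand, P = 119.25.
Under first-degree price discrimination the firm charges each unit its demand price and produces up to where P = MC, i.e. Q = 93.75. Consumer surplus is zero; producer surplus equals total surplus.

Monopoly: Q = 46.875; Perfect PD: Q = 93.75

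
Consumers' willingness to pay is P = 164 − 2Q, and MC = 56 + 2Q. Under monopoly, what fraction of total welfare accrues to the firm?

PS/TS = 0.75

The monopolist equates marginal revenue to marginal cost: 164 − 4Q = 56 + 2Q, so Q = 18. From demand, P = 128.
CS = ½·(164 − 128)·18 = 324.
PS = P·Q − VC(Q) = 128·18 − (56·18 + ½·2·18²) = 972.
Share captured = PS/TS = 972/1296 = 0.75.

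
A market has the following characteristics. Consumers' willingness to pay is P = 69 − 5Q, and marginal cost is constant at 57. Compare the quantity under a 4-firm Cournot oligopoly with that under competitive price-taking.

Cournot: Q = 1.92; Competition: Q = 2.4

Cournot with 4 identical firms: the symmetric best-response condition is 69 − 25q = 57. Each firm produces q = 0.48, total output Q = 1.92, price P = 59.4.
Perfect competition: P = MC = 57, so 69 − 5Q = 57 and Q = 2.4.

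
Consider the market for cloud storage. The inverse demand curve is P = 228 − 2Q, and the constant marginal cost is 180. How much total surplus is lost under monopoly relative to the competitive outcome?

Perfect competition: P = MC = 180, so 228 − 2Q = 180 and Q = 24.
Monopoly sets MR = MC: 228 − 4Q = 180 ⇒ Q = 12, P = 228 − 2·12 = 204.
DWL is the triangle between Q = 12 and Q = 24: ½·(24 − 12)·(204 − 180) = 144.

DWL = 144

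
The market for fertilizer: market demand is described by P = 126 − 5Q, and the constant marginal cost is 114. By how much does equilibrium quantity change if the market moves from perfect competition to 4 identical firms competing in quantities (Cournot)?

Q falls by 0.48

Perfect competition: P = MC = 114, so 126 − 5Q = 114 and Q = 2.4.
Cournot with 4 identical firms: the symmetric best-response condition is 126 − 25q = 114. Each firm produces q = 0.48, total output Q = 1.92, price P = 116.4.
Change in equilibrium quantity: 1.92 − 2.4 = −0.48.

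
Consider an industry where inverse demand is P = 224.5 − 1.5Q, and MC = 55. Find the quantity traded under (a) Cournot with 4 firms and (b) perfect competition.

Cournot: Q = 90.4; Competition: Q = 113

With 4 symmetric Cournot firms, each firm's FOC gives 224.5 − 7.5q = 55, so q = 22.6, Q = 4·22.6 = 90.4, and P = 88.9.
Competitive firms price at marginal cost: P = 55, giving Q = 113.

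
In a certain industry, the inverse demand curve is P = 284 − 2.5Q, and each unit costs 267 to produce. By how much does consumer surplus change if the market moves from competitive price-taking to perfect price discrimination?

Under competition P = MC = 267, so Q = (284 − 267)/2.5 = 6.8.
CS = ½·(284 − 267)·6.8 = 57.8.
A perfectly discriminating monopolist sells every unit with P(Q) ≥ MC(Q), so output equals the competitive quantity Q = 6.8. Each buyer pays their reservation price, so CS = 0 and the firm captures all surplus.
CS = 0.
Change in consumer surplus: 0 − 57.8 = −57.8.

CS falls by 57.8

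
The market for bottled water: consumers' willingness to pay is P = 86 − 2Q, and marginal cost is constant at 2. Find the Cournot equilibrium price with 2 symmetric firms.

P = 30

In a 2-firm Cournot equilibrium, symmetry and the first-order condition give q = (86 − 2)/(6) = 14. So Q = 28 and P = 30.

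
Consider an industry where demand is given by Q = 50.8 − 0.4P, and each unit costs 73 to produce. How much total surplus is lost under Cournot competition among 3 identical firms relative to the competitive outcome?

Inverting demand: P = 127 − 2.5Q.
Under competition P = MC = 73, so Q = (127 − 73)/2.5 = 21.6.
In a 3-firm Cournot equilibrium, symmetry and the first-order condition give q = (127 − 73)/(10) = 5.4. So Q = 16.2 and P = 86.5.
DWL is the triangle between Q = 16.2 and Q = 21.6: ½·(21.6 − 16.2)·(86.5 − 73) = 36.45.

DWL = 36.45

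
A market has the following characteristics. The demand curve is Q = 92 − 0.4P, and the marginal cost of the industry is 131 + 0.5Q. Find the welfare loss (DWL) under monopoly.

Inverting demand: P = 230 − 2.5Q.
Competitive equilibrium sets price equal to marginal cost: 230 − 2.5Q = 131 + 0.5Q, so Q = 33 and P = 147.5.
Monopoly sets MR = MC: 230 − 5Q = 131 + 0.5Q ⇒ Q = 18, P = 230 − 2.5·18 = 185.
CS = ½·(230 − 147.5)·33 = 1361.25; PS = (147.5·33 − 131·33 − ½·0.5·33²) = 272.25; TS = 1633.5.
CS = ½·(230 − 185)·18 = 405; PS = (185·18 − 131·18 − ½·0.5·18²) = 891; TS = 1296.
DWL = 1633.5 − 1296 = 337.5.

DWL = 337.5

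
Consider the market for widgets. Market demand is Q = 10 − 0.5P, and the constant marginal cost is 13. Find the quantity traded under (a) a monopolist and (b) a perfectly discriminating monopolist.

Inverting demand: P = 20 − 2Q.
A monopolist chooses Q where MR = MC. MR = 20 − 4Q; setting this equal to 13 gives Q = 1.75 and P = 16.5.
A perfectly discriminating monopolist sells every unit with P(Q) ≥ MC(Q), so output equals the competitive quantity Q = 3.5. Each buyer pays their reservation price, so CS = 0 and the firm captures all surplus.

Monopoly: Q = 1.75; Perfect PD: Q = 3.5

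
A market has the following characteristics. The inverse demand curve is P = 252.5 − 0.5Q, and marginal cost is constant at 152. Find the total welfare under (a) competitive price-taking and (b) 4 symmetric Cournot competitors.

Competitive firms price at marginal cost: P = 152, giving Q = 201.
CS = ½·(252.5 − 152)·201 = 10100.25; PS = (152 − 152)·201 = 0; TS = 10100.25.
In a 4-firm Cournot equilibrium, symmetry and the first-order condition give q = (252.5 − 152)/(2.5) = 40.2. So Q = 160.8 and P = 172.1.
CS = ½·(252.5 − 172.1)·160.8 = 6464.16; PS = (172.1 − 152)·160.8 = 3232.08; TS = 9696.24.

Competition: TS = 10100.25; Cournot: TS = 9696.24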